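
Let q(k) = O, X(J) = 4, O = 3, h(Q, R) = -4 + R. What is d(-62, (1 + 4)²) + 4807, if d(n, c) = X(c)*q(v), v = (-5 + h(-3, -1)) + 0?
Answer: 4819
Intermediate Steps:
v = -10 (v = (-5 + (-4 - 1)) + 0 = (-5 - 5) + 0 = -10 + 0 = -10)
q(k) = 3
d(n, c) = 12 (d(n, c) = 4*3 = 12)
d(-62, (1 + 4)²) + 4807 = 12 + 4807 = 4819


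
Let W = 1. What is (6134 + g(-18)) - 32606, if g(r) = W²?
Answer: -26471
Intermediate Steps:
g(r) = 1 (g(r) = 1² = 1)
(6134 + g(-18)) - 32606 = (6134 + 1) - 32606 = 6135 - 32606 = -26471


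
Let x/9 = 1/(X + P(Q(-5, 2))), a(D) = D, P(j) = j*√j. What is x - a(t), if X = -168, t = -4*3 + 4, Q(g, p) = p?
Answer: 28027/3527 - 9*√2/14108 ≈ 7.9455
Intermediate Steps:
t = -8 (t = -12 + 4 = -8)
P(j) = j^(3/2)
x = 9/(-168 + 2*√2) (x = 9/(-168 + 2^(3/2)) = 9/(-168 + 2*√2) ≈ -0.054489)
x - a(t) = (-189/3527 - 9*√2/14108) - 1*(-8) = (-189/3527 - 9*√2/14108) + 8 = 28027/3527 - 9*√2/14108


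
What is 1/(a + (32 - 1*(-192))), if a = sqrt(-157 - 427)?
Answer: 28/6345 - I*sqrt(146)/25380 ≈ 0.0044129 - 0.00047609*I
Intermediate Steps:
a = 2*I*sqrt(146) (a = sqrt(-584) = 2*I*sqrt(146) ≈ 24.166*I)
1/(a + (32 - 1*(-192))) = 1/(2*I*sqrt(146) + (32 - 1*(-192))) = 1/(2*I*sqrt(146) + (32 + 192)) = 1/(2*I*sqrt(146) + 224) = 1/(224 + 2*I*sqrt(146))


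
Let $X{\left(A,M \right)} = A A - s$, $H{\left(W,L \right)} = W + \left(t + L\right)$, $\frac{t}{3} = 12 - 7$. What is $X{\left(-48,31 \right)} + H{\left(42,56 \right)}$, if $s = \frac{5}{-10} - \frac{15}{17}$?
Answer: $\frac{82225}{34} \approx 2418.4$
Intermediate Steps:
$t = 15$ ($t = 3 \left(12 - 7\right) = 3 \cdot 5 = 15$)
$s = - \frac{47}{34}$ ($s = 5 \left(- \frac{1}{10}\right) - \frac{15}{17} = - \frac{1}{2} - \frac{15}{17} = - \frac{47}{34} \approx -1.3824$)
$H{\left(W,L \right)} = 15 + L + W$ ($H{\left(W,L \right)} = W + \left(15 + L\right) = 15 + L + W$)
$X{\left(A,M \right)} = \frac{47}{34} + A^{2}$ ($X{\left(A,M \right)} = A A - - \frac{47}{34} = A^{2} + \frac{47}{34} = \frac{47}{34} + A^{2}$)
$X{\left(-48,31 \right)} + H{\left(42,56 \right)} = \left(\frac{47}{34} + \left(-48\right)^{2}\right) + \left(15 + 56 + 42\right) = \left(\frac{47}{34} + 2304\right) + 113 = \frac{78383}{34} + 113 = \frac{82225}{34}$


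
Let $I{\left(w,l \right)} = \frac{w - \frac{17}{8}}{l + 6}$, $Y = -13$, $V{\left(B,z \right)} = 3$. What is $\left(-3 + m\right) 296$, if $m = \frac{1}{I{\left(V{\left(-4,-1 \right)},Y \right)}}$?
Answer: $-3256$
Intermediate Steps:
$I{\left(w,l \right)} = \frac{- \frac{17}{8} + w}{6 + l}$ ($I{\left(w,l \right)} = \frac{w - \frac{17}{8}}{6 + l} = \frac{- \frac{17}{8} + w}{6 + l}$)
$m = -8$ ($m = \frac{1}{\frac{1}{6 - 13} \left(- \frac{17}{8} + 3\right)} = \frac{1}{\frac{1}{-7} \cdot \frac{7}{8}} = \frac{1}{\left(- \frac{1}{7}\right) \frac{7}{8}} = \frac{1}{- \frac{1}{8}} = -8$)
$\left(-3 + m\right) 296 = \left(-3 - 8\right) 296 = \left(-11\right) 296 = -3256$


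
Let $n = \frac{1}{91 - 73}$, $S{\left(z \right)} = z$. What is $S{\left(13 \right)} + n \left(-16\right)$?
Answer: $\frac{109}{9} \approx 12.111$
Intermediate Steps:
$n = \frac{1}{18}$ ($n = \frac{1}{91 - 73} = \frac{1}{18} \approx 0.055556$)
$S{\left(13 \right)} + n \left(-16\right) = 13 + \frac{1}{18} \left(-16\right) = 13 - \frac{8}{9} = \frac{109}{9}$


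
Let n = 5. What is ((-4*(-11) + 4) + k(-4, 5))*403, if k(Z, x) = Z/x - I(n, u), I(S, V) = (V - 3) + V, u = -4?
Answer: 117273/5 ≈ 23455.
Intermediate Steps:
I(S, V) = -3 + 2*V (I(S, V) = (-3 + V) + V = -3 + 2*V)
k(Z, x) = 11 + Z/x (k(Z, x) = Z/x - (-3 + 2*(-4)) = Z/x - (-3 - 8) = Z/x - 1*(-11) = Z/x + 11 = 11 + Z/x)
((-4*(-11) + 4) + k(-4, 5))*403 = ((-4*(-11) + 4) + (11 - 4/5))*403 = ((44 + 4) + (11 - 4*⅕))*403 = (48 + (11 - ⅘))*403 = (48 + 51/5)*403 = (291/5)*403 = 117273/5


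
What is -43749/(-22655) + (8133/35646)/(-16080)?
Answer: 1671746903947/865704459360 ≈ 1.9311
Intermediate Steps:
-43749/(-22655) + (8133/35646)/(-16080) = -43749*(-1/22655) + (8133*(1/35646))*(-1/16080) = 43749/22655 + (2711/11882)*(-1/16080) = 43749/22655 - 2711/191062560 = 1671746903947/865704459360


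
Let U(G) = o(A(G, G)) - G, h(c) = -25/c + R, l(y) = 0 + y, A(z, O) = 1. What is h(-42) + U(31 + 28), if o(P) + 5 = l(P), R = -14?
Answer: -3209/42 ≈ -76.405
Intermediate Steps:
l(y) = y
h(c) = -14 - 25/c (h(c) = -25/c - 14 = -14 - 25/c)
o(P) = -5 + P
U(G) = -4 - G (U(G) = (-5 + 1) - G = -4 - G)
h(-42) + U(31 + 28) = (-14 - 25/(-42)) + (-4 - (31 + 28)) = (-14 - 25*(-1/42)) + (-4 - 1*59) = (-14 + 25/42) + (-4 - 59) = -563/42 - 63 = -3209/42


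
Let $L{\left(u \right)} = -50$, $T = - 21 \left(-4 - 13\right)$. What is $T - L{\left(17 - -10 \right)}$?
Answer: $407$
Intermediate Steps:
$T = 357$ ($T = \left(-21\right) \left(-17\right) = 357$)
$T - L{\left(17 - -10 \right)} = 357 - -50 = 357 + 50 = 407$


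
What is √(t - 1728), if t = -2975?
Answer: I*√4703 ≈ 68.578*I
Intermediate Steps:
√(t - 1728) = √(-2975 - 1728) = √(-4703) = I*√4703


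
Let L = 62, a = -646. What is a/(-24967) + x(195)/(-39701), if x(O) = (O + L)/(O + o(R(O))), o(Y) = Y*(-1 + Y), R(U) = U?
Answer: 975214902631/37690945317675 ≈ 0.025874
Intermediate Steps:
x(O) = (62 + O)/(O + O*(-1 + O)) (x(O) = (O + 62)/(O + O*(-1 + O)) = (62 + O)/(O + O*(-1 + O)))
a/(-24967) + x(195)/(-39701) = -646/(-24967) + ((62 + 195)/195²)/(-39701) = -646*(-1/24967) + ((1/38025)*257)*(-1/39701) = 646/24967 + (257/38025)*(-1/39701) = 646/24967 - 257/1509630525 = 975214902631/37690945317675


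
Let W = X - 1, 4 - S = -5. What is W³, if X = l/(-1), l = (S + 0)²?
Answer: -551368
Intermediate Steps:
S = 9 (S = 4 - 1*(-5) = 4 + 5 = 9)
l = 81 (l = (9 + 0)² = 9² = 81)
X = -81 (X = 81/(-1) = 81*(-1) = -81)
W = -82 (W = -81 - 1 = -82)
W³ = (-82)³ = -551368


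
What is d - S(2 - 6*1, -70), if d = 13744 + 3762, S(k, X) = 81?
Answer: 17425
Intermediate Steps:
d = 17506
d - S(2 - 6*1, -70) = 17506 - 1*81 = 17506 - 81 = 17425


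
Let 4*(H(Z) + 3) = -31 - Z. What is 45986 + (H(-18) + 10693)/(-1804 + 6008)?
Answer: 773343323/16816 ≈ 45989.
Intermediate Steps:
H(Z) = -43/4 - Z/4 (H(Z) = -3 + (-31 - Z)/4 = -3 + (-31/4 - Z/4) = -43/4 - Z/4)
45986 + (H(-18) + 10693)/(-1804 + 6008) = 45986 + ((-43/4 - 1/4*(-18)) + 10693)/(-1804 + 6008) = 45986 + ((-43/4 + 9/2) + 10693)/4204 = 45986 + (-25/4 + 10693)*(1/4204) = 45986 + (42747/4)*(1/4204) = 45986 + 42747/16816 = 773343323/16816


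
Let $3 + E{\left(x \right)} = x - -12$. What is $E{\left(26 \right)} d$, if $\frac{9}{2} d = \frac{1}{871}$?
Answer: $\frac{70}{7839} \approx 0.0089297$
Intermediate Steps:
$E{\left(x \right)} = 9 + x$ ($E{\left(x \right)} = -3 + \left(x - -12\right) = -3 + \left(x + 12\right) = -3 + \left(12 + x\right) = 9 + x$)
$d = \frac{2}{7839}$ ($d = \frac{2}{9 \cdot 871} = \frac{2}{9} \cdot \frac{1}{871} = \frac{2}{7839} \approx 0.00025513$)
$E{\left(26 \right)} d = \left(9 + 26\right) \frac{2}{7839} = 35 \cdot \frac{2}{7839} = \frac{70}{7839}$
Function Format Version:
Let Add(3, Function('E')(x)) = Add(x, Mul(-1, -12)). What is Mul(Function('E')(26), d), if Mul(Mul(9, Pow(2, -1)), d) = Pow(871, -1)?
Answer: Rational(70, 7839) ≈ 0.0089297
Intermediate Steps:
Function('E')(x) = Add(9, x) (Function('E')(x) = Add(-3, Add(x, Mul(-1, -12))) = Add(-3, Add(x, 12)) = Add(-3, Add(12, x)) = Add(9, x))
d = Rational(2, 7839) (d = Mul(Rational(2, 9), Pow(871, -1)) = Mul(Rational(2, 9), Rational(1, 871)) = Rational(2, 7839) ≈ 0.00025513)
Mul(Function('E')(26), d) = Mul(Add(9, 26), Rational(2, 7839)) = Mul(35, Rational(2, 7839)) = Rational(70, 7839)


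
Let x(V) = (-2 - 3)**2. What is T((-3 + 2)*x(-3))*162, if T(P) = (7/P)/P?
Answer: 1134/625 ≈ 1.8144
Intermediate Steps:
x(V) = 25 (x(V) = (-5)**2 = 25)
T(P) = 7/P**2
T((-3 + 2)*x(-3))*162 = (7/((-3 + 2)*25)**2)*162 = (7/(-1*25)**2)*162 = (7/(-25)**2)*162 = (7*(1/625))*162 = (7/625)*162 = 1134/625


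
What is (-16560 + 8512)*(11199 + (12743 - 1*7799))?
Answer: -129918864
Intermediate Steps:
(-16560 + 8512)*(11199 + (12743 - 1*7799)) = -8048*(11199 + (12743 - 7799)) = -8048*(11199 + 4944) = -8048*16143 = -129918864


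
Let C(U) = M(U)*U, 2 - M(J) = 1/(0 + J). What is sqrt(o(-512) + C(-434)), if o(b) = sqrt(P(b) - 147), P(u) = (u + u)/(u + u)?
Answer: sqrt(-869 + I*sqrt(146)) ≈ 0.2049 + 29.48*I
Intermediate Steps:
M(J) = 2 - 1/J (M(J) = 2 - 1/(0 + J) = 2 - 1/J)
P(u) = 1 (P(u) = (2*u)/((2*u)) = (2*u)*(1/(2*u)) = 1)
o(b) = I*sqrt(146) (o(b) = sqrt(1 - 147) = sqrt(-146) = I*sqrt(146))
C(U) = U*(2 - 1/U) (C(U) = (2 - 1/U)*U = U*(2 - 1/U))
sqrt(o(-512) + C(-434)) = sqrt(I*sqrt(146) + (-1 + 2*(-434))) = sqrt(I*sqrt(146) + (-1 - 868)) = sqrt(I*sqrt(146) - 869) = sqrt(-869 + I*sqrt(146))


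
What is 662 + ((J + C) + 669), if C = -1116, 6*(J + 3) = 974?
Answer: 1123/3 ≈ 374.33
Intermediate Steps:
J = 478/3 (J = -3 + (1/6)*974 = -3 + 487/3 = 478/3 ≈ 159.33)
662 + ((J + C) + 669) = 662 + ((478/3 - 1116) + 669) = 662 + (-2870/3 + 669) = 662 - 863/3 = 1123/3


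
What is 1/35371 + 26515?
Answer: 937862066/35371 ≈ 26515.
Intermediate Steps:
1/35371 + 26515 = 937862066/35371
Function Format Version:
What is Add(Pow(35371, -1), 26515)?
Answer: Rational(937862066, 35371) ≈ 26515.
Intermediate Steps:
Add(Pow(35371, -1), 26515) = Add(Rational(1, 35371), 26515) = Rational(937862066, 35371)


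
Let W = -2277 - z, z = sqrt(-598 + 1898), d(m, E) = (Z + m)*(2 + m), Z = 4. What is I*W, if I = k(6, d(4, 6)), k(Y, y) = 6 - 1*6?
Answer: 0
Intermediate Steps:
d(m, E) = (2 + m)*(4 + m) (d(m, E) = (4 + m)*(2 + m) = (2 + m)*(4 + m))
k(Y, y) = 0 (k(Y, y) = 6 - 6 = 0)
I = 0
z = 10*sqrt(13) (z = sqrt(1300) = 10*sqrt(13) ≈ 36.056)
W = -2277 - 10*sqrt(13) ≈ -2313.1
I*W = 0*(-2277 - 10*sqrt(13)) = 0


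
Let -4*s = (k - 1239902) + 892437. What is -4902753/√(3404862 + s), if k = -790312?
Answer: -3268502*√590289/983815 ≈ -2552.5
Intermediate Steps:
s = 1137777/4 (s = -((-790312 - 1239902) + 892437)/4 = -(-2030214 + 892437)/4 = -¼*(-1137777) = 1137777/4 ≈ 2.8444e+5)
-4902753/√(3404862 + s) = -4902753/√(3404862 + 1137777/4) = -4902753*2*√590289/2951445 = -3268502*√590289/983815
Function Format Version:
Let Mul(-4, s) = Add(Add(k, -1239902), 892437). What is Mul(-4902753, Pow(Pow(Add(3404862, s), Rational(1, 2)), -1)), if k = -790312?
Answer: Mul(Rational(-3268502, 983815), Pow(590289, Rational(1, 2))) ≈ -2552.5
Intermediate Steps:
s = Rational(1137777, 4) (s = Mul(Rational(-1, 4), Add(Add(-790312, -1239902), 892437)) = Mul(Rational(-1, 4), Add(-2030214, 892437)) = Mul(Rational(-1, 4), -1137777) = Rational(1137777, 4) ≈ 2.8444e+5)
Mul(-4902753, Pow(Pow(Add(3404862, s), Rational(1, 2)), -1)) = Mul(-4902753, Pow(Pow(Add(3404862, Rational(1137777, 4)), Rational(1, 2)), -1)) = Mul(-4902753, Pow(Pow(Rational(14757225, 4), Rational(1, 2)), -1)) = Mul(-4902753, Pow(Mul(Rational(5, 2), Pow(590289, Rational(1, 2))), -1)) = Mul(-4902753, Mul(Rational(2, 2951445), Pow(590289, Rational(1, 2)))) = Mul(Rational(-3268502, 983815), Pow(590289, Rational(1, 2)))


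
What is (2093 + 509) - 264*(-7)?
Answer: 4450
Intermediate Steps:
(2093 + 509) - 264*(-7) = 2602 + 1848 = 4450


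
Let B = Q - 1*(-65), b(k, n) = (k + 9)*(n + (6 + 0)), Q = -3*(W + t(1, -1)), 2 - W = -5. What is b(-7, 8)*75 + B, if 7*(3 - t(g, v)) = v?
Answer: 14942/7 ≈ 2134.6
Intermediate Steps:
W = 7 (W = 2 - 1*(-5) = 2 + 5 = 7)
t(g, v) = 3 - v/7
Q = -213/7 (Q = -3*(7 + (3 - ⅐*(-1))) = -3*(7 + (3 + ⅐)) = -3*(7 + 22/7) = -3*71/7 = -213/7 ≈ -30.429)
b(k, n) = (6 + n)*(9 + k) (b(k, n) = (9 + k)*(n + 6) = (9 + k)*(6 + n) = (6 + n)*(9 + k))
B = 242/7 (B = -213/7 - 1*(-65) = -213/7 + 65 = 242/7 ≈ 34.571)
b(-7, 8)*75 + B = (54 + 6*(-7) + 9*8 - 7*8)*75 + 242/7 = (54 - 42 + 72 - 56)*75 + 242/7 = 28*75 + 242/7 = 2100 + 242/7 = 14942/7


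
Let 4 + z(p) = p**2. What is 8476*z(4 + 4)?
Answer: 508560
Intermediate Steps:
z(p) = -4 + p**2
8476*z(4 + 4) = 8476*(-4 + (4 + 4)**2) = 8476*(-4 + 8**2) = 8476*(-4 + 64) = 8476*60 = 508560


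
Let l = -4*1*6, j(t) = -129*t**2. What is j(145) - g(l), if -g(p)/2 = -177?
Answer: -2712579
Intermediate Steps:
l = -24 (l = -4*6 = -24)
g(p) = 354 (g(p) = -2*(-177) = 354)
j(145) - g(l) = -129*145**2 - 1*354 = -129*21025 - 354 = -2712225 - 354 = -2712579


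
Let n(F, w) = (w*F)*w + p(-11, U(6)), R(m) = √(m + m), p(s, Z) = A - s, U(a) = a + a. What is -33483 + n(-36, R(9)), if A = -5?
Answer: -34125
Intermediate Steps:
U(a) = 2*a
p(s, Z) = -5 - s
R(m) = √2*√m (R(m) = √(2*m) = √2*√m)
n(F, w) = 6 + F*w² (n(F, w) = (w*F)*w + (-5 - 1*(-11)) = (F*w)*w + (-5 + 11) = F*w² + 6 = 6 + F*w²)
-33483 + n(-36, R(9)) = -33483 + (6 - 36*(√2*√9)²) = -33483 + (6 - 36*(√2*3)²) = -33483 + (6 - 36*(3*√2)²) = -33483 + (6 - 36*18) = -33483 + (6 - 648) = -33483 - 642 = -34125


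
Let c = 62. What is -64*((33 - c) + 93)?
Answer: -4096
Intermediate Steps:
-64*((33 - c) + 93) = -64*((33 - 1*62) + 93) = -64*((33 - 62) + 93) = -64*(-29 + 93) = -64*64 = -4096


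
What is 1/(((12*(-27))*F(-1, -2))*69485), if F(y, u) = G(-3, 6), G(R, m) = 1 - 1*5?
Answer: 1/90052560 ≈ 1.1105e-8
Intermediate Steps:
G(R, m) = -4 (G(R, m) = 1 - 5 = -4)
F(y, u) = -4
1/(((12*(-27))*F(-1, -2))*69485) = 1/(((12*(-27))*(-4))*69485) = (1/69485)/(-324*(-4)) = (1/69485)/1296 = (1/1296)*(1/69485) = 1/90052560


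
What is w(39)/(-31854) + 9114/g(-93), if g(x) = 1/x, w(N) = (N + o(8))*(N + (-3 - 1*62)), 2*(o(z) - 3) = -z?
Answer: -13499756560/15927 ≈ -8.4760e+5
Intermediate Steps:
o(z) = 3 - z/2 (o(z) = 3 + (-z)/2 = 3 - z/2)
w(N) = (-1 + N)*(-65 + N) (w(N) = (N + (3 - ½*8))*(N + (-3 - 1*62)) = (N + (3 - 4))*(N + (-3 - 62)) = (N - 1)*(N - 65) = (-1 + N)*(-65 + N))
w(39)/(-31854) + 9114/g(-93) = (65 + 39² - 66*39)/(-31854) + 9114/(1/(-93)) = (65 + 1521 - 2574)*(-1/31854) + 9114/(-1/93) = -988*(-1/31854) + 9114*(-93) = 494/15927 - 847602 = -13499756560/15927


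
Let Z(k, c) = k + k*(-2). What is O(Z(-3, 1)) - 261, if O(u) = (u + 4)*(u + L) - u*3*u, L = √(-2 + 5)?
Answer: -267 + 7*√3 ≈ -254.88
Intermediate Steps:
L = √3 ≈ 1.7320
Z(k, c) = -k (Z(k, c) = k - 2*k = -k)
O(u) = -3*u² + (4 + u)*(u + √3) (O(u) = (u + 4)*(u + √3) - u*3*u = (4 + u)*(u + √3) - 3*u*u = (4 + u)*(u + √3) - 3*u² = -3*u² + (4 + u)*(u + √3))
O(Z(-3, 1)) - 261 = (-2*(-1*(-3))² + 4*(-1*(-3)) + 4*√3 + (-1*(-3))*√3) - 261 = (-2*3² + 4*3 + 4*√3 + 3*√3) - 261 = (-2*9 + 12 + 4*√3 + 3*√3) - 261 = (-18 + 12 + 4*√3 + 3*√3) - 261 = (-6 + 7*√3) - 261 = -267 + 7*√3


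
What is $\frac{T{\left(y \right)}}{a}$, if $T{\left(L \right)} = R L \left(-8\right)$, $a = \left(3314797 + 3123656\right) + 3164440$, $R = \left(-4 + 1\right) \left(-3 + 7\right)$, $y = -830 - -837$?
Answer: $\frac{672}{9602893} \approx 6.9979 \cdot 10^{-5}$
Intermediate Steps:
$y = 7$ ($y = -830 + 837 = 7$)
$R = -12$ ($R = \left(-3\right) 4 = -12$)
$a = 9602893$ ($a = 6438453 + 3164440 = 9602893$)
$T{\left(L \right)} = 96 L$ ($T{\left(L \right)} = - 12 L \left(-8\right) = 96 L$)
$\frac{T{\left(y \right)}}{a} = \frac{96 \cdot 7}{9602893} = 672 \cdot \frac{1}{9602893} = \frac{672}{9602893}$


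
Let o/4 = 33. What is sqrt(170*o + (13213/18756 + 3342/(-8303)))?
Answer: sqrt(41876417203638581)/1366062 ≈ 149.80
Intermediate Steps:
o = 132 (o = 4*33 = 132)
sqrt(170*o + (13213/18756 + 3342/(-8303))) = sqrt(170*132 + (13213/18756 + 3342/(-8303))) = sqrt(22440 + (13213*(1/18756) + 3342*(-1/8303))) = sqrt(22440 + (13213/18756 - 3342/8303)) = sqrt(22440 + 47024987/155731068) = sqrt(3494652190907/155731068) = sqrt(41876417203638581)/1366062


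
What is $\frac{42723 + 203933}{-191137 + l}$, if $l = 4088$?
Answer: $- \frac{246656}{187049} \approx -1.3187$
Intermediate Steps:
$\frac{42723 + 203933}{-191137 + l} = \frac{42723 + 203933}{-191137 + 4088} = \frac{246656}{-187049} = 246656 \left(- \frac{1}{187049}\right) = - \frac{246656}{187049}$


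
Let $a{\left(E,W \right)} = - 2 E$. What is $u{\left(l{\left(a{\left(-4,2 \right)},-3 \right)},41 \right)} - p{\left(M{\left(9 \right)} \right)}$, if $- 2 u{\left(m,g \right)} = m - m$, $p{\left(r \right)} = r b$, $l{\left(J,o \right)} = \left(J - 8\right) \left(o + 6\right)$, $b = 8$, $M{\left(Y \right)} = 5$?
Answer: $-40$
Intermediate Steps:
$l{\left(J,o \right)} = \left(-8 + J\right) \left(6 + o\right)$
$p{\left(r \right)} = 8 r$ ($p{\left(r \right)} = r 8 = 8 r$)
$u{\left(m,g \right)} = 0$ ($u{\left(m,g \right)} = - \frac{m - m}{2} = \left(- \frac{1}{2}\right) 0 = 0$)
$u{\left(l{\left(a{\left(-4,2 \right)},-3 \right)},41 \right)} - p{\left(M{\left(9 \right)} \right)} = 0 - 8 \cdot 5 = 0 - 40 = -40$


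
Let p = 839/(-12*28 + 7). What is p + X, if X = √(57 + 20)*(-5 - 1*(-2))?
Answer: -839/329 - 3*√77 ≈ -28.875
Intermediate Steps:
p = -839/329 (p = 839/(-336 + 7) = 839/(-329) = 839*(-1/329) = -839/329 ≈ -2.5502)
X = -3*√77 (X = √77*(-5 + 2) = √77*(-3) = -3*√77 ≈ -26.325)
p + X = -839/329 - 3*√77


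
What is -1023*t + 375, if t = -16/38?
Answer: 15309/19 ≈ 805.74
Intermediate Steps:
t = -8/19 (t = (1/38)*(-16) = -8/19 ≈ -0.42105)
-1023*t + 375 = -1023*(-8/19) + 375 = 8184/19 + 375 = 15309/19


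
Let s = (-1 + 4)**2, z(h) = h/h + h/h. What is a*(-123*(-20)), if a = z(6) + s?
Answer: 27060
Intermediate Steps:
z(h) = 2 (z(h) = 1 + 1 = 2)
s = 9 (s = 3**2 = 9)
a = 11 (a = 2 + 9 = 11)
a*(-123*(-20)) = 11*(-123*(-20)) = 11*2460 = 27060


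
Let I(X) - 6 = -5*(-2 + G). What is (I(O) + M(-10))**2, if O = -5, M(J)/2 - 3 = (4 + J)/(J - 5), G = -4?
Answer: 45796/25 ≈ 1831.8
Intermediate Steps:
M(J) = 6 + 2*(4 + J)/(-5 + J) (M(J) = 6 + 2*((4 + J)/(J - 5)) = 6 + 2*((4 + J)/(-5 + J)) = 6 + 2*(4 + J)/(-5 + J))
I(X) = 36 (I(X) = 6 - 5*(-2 - 4) = 6 - 5*(-6) = 6 + 30 = 36)
(I(O) + M(-10))**2 = (36 + 2*(-11 + 4*(-10))/(-5 - 10))**2 = (36 + 2*(-11 - 40)/(-15))**2 = (36 + 2*(-1/15)*(-51))**2 = (36 + 34/5)**2 = (214/5)**2 = 45796/25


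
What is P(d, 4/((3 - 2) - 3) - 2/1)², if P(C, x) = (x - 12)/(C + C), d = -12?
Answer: 4/9 ≈ 0.44444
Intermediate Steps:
P(C, x) = (-12 + x)/(2*C) (P(C, x) = (-12 + x)/((2*C)) = (-12 + x)*(1/(2*C)) = (-12 + x)/(2*C))
P(d, 4/((3 - 2) - 3) - 2/1)² = ((½)*(-12 + (4/((3 - 2) - 3) - 2/1))/(-12))² = ((½)*(-1/12)*(-12 + (4/(1 - 3) - 2*1)))² = ((½)*(-1/12)*(-12 + (4/(-2) - 2)))² = ((½)*(-1/12)*(-12 + (4*(-½) - 2)))² = ((½)*(-1/12)*(-12 + (-2 - 2)))² = ((½)*(-1/12)*(-12 - 4))² = ((½)*(-1/12)*(-16))² = (⅔)² = 4/9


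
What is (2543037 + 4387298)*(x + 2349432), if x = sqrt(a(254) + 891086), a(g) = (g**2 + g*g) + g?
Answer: 16282350819720 + 13860670*sqrt(255093) ≈ 1.6289e+13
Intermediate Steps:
a(g) = g + 2*g**2 (a(g) = (g**2 + g**2) + g = 2*g**2 + g = g + 2*g**2)
x = 2*sqrt(255093) (x = sqrt(254*(1 + 2*254) + 891086) = sqrt(254*(1 + 508) + 891086) = sqrt(254*509 + 891086) = sqrt(129286 + 891086) = sqrt(1020372) = 2*sqrt(255093) ≈ 1010.1)
(2543037 + 4387298)*(x + 2349432) = (2543037 + 4387298)*(2*sqrt(255093) + 2349432) = 6930335*(2349432 + 2*sqrt(255093)) = 16282350819720 + 13860670*sqrt(255093)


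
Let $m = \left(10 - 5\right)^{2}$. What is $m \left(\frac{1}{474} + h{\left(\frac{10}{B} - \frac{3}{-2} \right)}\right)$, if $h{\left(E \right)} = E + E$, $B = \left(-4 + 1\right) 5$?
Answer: $\frac{19775}{474} \approx 41.719$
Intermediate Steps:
$m = 25$ ($m = 5^{2} = 25$)
$B = -15$ ($B = \left(-3\right) 5 = -15$)
$h{\left(E \right)} = 2 E$
$m \left(\frac{1}{474} + h{\left(\frac{10}{B} - \frac{3}{-2} \right)}\right) = 25 \left(\frac{1}{474} + 2 \left(\frac{10}{-15} - \frac{3}{-2}\right)\right) = 25 \left(\frac{1}{474} + 2 \left(10 \left(- \frac{1}{15}\right) - - \frac{3}{2}\right)\right) = 25 \left(\frac{1}{474} + 2 \left(- \frac{2}{3} + \frac{3}{2}\right)\right) = 25 \left(\frac{1}{474} + 2 \cdot \frac{5}{6}\right) = 25 \left(\frac{1}{474} + \frac{5}{3}\right) = 25 \cdot \frac{791}{474} = \frac{19775}{474}$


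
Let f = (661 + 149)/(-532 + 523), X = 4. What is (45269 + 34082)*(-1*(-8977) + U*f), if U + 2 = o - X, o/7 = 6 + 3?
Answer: 305263297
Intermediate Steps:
o = 63 (o = 7*(6 + 3) = 7*9 = 63)
U = 57 (U = -2 + (63 - 1*4) = -2 + (63 - 4) = -2 + 59 = 57)
f = -90 (f = 810/(-9) = 810*(-1/9) = -90)
(45269 + 34082)*(-1*(-8977) + U*f) = (45269 + 34082)*(-1*(-8977) + 57*(-90)) = 79351*(8977 - 5130) = 79351*3847 = 305263297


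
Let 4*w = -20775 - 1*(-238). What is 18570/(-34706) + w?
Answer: -356415701/69412 ≈ -5134.8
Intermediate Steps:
w = -20537/4 (w = (-20775 - 1*(-238))/4 = (-20775 + 238)/4 = (1/4)*(-20537) = -20537/4 ≈ -5134.3)
18570/(-34706) + w = 18570/(-34706) - 20537/4 = 18570*(-1/34706) - 20537/4 = -9285/17353 - 20537/4 = -356415701/69412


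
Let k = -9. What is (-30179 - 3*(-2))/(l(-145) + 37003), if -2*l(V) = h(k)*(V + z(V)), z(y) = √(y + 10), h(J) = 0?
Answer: -30173/37003 ≈ -0.81542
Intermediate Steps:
z(y) = √(10 + y)
l(V) = 0 (l(V) = -0*(V + √(10 + V)) = -½*0 = 0)
(-30179 - 3*(-2))/(l(-145) + 37003) = (-30179 - 3*(-2))/(0 + 37003) = (-30179 + 6)/37003 = -30173*1/37003 = -30173/37003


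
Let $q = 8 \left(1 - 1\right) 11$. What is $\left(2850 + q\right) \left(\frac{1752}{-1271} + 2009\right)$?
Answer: $\frac{7272307950}{1271} \approx 5.7217 \cdot 10^{6}$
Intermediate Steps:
$q = 0$ ($q = 8 \cdot 0 \cdot 11 = 0 \cdot 11 = 0$)
$\left(2850 + q\right) \left(\frac{1752}{-1271} + 2009\right) = \left(2850 + 0\right) \left(\frac{1752}{-1271} + 2009\right) = 2850 \left(1752 \left(- \frac{1}{1271}\right) + 2009\right) = 2850 \left(- \frac{1752}{1271} + 2009\right) = 2850 \cdot \frac{2551687}{1271} = \frac{7272307950}{1271}$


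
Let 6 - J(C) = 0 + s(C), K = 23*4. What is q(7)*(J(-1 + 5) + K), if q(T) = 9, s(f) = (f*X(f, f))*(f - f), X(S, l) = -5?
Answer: 882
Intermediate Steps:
K = 92
s(f) = 0 (s(f) = (f*(-5))*(f - f) = -5*f*0 = 0)
J(C) = 6 (J(C) = 6 - (0 + 0) = 6 - 1*0 = 6 + 0 = 6)
q(7)*(J(-1 + 5) + K) = 9*(6 + 92) = 9*98 = 882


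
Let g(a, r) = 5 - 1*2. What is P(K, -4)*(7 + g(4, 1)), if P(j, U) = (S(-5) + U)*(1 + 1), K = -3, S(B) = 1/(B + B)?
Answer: -82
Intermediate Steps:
S(B) = 1/(2*B)
g(a, r) = 3 (g(a, r) = 5 - 2 = 3)
P(j, U) = -⅕ + 2*U (P(j, U) = ((½)/(-5) + U)*(1 + 1) = ((½)*(-⅕) + U)*2 = (-⅒ + U)*2 = -⅕ + 2*U)
P(K, -4)*(7 + g(4, 1)) = (-⅕ + 2*(-4))*(7 + 3) = (-⅕ - 8)*10 = -41/5*10 = -82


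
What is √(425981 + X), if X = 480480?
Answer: √906461 ≈ 952.08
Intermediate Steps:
√(425981 + X) = √(425981 + 480480) = √906461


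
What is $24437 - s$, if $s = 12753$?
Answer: $11684$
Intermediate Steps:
$24437 - s = 24437 - 12753 = 11684$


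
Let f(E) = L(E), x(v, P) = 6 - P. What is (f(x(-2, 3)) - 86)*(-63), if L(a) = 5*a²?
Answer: 2583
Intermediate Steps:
f(E) = 5*E²
(f(x(-2, 3)) - 86)*(-63) = (5*(6 - 1*3)² - 86)*(-63) = (5*(6 - 3)² - 86)*(-63) = (5*3² - 86)*(-63) = (5*9 - 86)*(-63) = (45 - 86)*(-63) = -41*(-63) = 2583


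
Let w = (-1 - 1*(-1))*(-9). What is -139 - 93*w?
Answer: -139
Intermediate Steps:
w = 0 (w = (-1 + 1)*(-9) = 0*(-9) = 0)
-139 - 93*w = -139 - 93*0 = -139 + 0 = -139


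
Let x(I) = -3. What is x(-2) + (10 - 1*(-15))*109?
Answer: 2722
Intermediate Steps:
x(-2) + (10 - 1*(-15))*109 = -3 + (10 - 1*(-15))*109 = -3 + (10 + 15)*109 = -3 + 25*109 = -3 + 2725 = 2722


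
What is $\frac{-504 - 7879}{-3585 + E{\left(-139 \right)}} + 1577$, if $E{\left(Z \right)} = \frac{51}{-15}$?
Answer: $\frac{28336449}{17942} \approx 1579.3$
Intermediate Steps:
$E{\left(Z \right)} = - \frac{17}{5}$ ($E{\left(Z \right)} = 51 \left(- \frac{1}{15}\right) = - \frac{17}{5}$)
$\frac{-504 - 7879}{-3585 + E{\left(-139 \right)}} + 1577 = \frac{-504 - 7879}{-3585 - \frac{17}{5}} + 1577 = - \frac{8383}{- \frac{17942}{5}} + 1577 = \left(-8383\right) \left(- \frac{5}{17942}\right) + 1577 = \frac{41915}{17942} + 1577 = \frac{28336449}{17942}$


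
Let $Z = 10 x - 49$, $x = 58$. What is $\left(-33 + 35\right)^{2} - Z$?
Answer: $-527$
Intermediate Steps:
$Z = 531$ ($Z = 10 \cdot 58 - 49 = 580 - 49 = 531$)
$\left(-33 + 35\right)^{2} - Z = \left(-33 + 35\right)^{2} - 531 = 2^{2} - 531 = 4 - 531 = -527$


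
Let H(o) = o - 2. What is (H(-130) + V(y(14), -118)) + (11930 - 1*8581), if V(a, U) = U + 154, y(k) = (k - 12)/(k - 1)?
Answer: 3253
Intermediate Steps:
H(o) = -2 + o
y(k) = (-12 + k)/(-1 + k)
V(a, U) = 154 + U
(H(-130) + V(y(14), -118)) + (11930 - 1*8581) = ((-2 - 130) + (154 - 118)) + (11930 - 1*8581) = (-132 + 36) + (11930 - 8581) = -96 + 3349 = 3253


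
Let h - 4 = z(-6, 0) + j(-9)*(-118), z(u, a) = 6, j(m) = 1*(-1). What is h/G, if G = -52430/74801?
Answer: -4787264/26215 ≈ -182.62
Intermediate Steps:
j(m) = -1
G = -52430/74801 (G = -52430*1/74801 = -52430/74801 ≈ -0.70093)
h = 128 (h = 4 + (6 - 1*(-118)) = 4 + (6 + 118) = 4 + 124 = 128)
h/G = 128/(-52430/74801) = 128*(-74801/52430) = -4787264/26215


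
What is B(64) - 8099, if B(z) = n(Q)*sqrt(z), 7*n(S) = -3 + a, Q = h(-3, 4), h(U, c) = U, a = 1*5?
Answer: -56677/7 ≈ -8096.7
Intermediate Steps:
a = 5
Q = -3
n(S) = 2/7 (n(S) = (-3 + 5)/7 = (1/7)*2 = 2/7)
B(z) = 2*sqrt(z)/7
B(64) - 8099 = 2*sqrt(64)/7 - 8099 = (2/7)*8 - 8099 = 16/7 - 8099 = -56677/7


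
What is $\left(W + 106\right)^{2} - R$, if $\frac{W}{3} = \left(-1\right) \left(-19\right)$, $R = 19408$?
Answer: $7161$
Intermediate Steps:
$W = 57$ ($W = 3 \left(\left(-1\right) \left(-19\right)\right) = 3 \cdot 19 = 57$)
$\left(W + 106\right)^{2} - R = \left(57 + 106\right)^{2} - 19408 = 163^{2} - 19408 = 26569 - 19408 = 7161$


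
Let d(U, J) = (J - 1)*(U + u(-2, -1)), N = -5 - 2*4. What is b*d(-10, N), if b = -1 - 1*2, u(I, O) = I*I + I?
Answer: -336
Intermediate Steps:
N = -13 (N = -5 - 8 = -13)
u(I, O) = I + I**2 (u(I, O) = I**2 + I = I + I**2)
b = -3 (b = -1 - 2 = -3)
d(U, J) = (-1 + J)*(2 + U) (d(U, J) = (J - 1)*(U - 2*(1 - 2)) = (-1 + J)*(U - 2*(-1)) = (-1 + J)*(U + 2) = (-1 + J)*(2 + U))
b*d(-10, N) = -3*(-2 - 1*(-10) + 2*(-13) - 13*(-10)) = -3*(-2 + 10 - 26 + 130) = -3*112 = -336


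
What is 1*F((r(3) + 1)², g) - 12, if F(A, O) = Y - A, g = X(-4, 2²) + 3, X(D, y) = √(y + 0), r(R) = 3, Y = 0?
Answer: -28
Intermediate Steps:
X(D, y) = √y
g = 5 (g = √(2²) + 3 = √4 + 3 = 2 + 3 = 5)
F(A, O) = -A (F(A, O) = 0 - A = -A)
1*F((r(3) + 1)², g) - 12 = 1*(-(3 + 1)²) - 12 = 1*(-1*4²) - 12 = 1*(-1*16) - 12 = 1*(-16) - 12 = -16 - 12 = -28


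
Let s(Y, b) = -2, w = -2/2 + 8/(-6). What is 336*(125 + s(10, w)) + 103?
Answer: 41431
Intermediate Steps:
w = -7/3 (w = -2*½ + 8*(-⅙) = -1 - 4/3 = -7/3 ≈ -2.3333)
336*(125 + s(10, w)) + 103 = 336*(125 - 2) + 103 = 336*123 + 103 = 41328 + 103 = 41431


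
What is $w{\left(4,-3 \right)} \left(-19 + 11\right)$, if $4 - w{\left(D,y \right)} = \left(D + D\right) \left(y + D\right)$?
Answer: $32$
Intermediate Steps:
$w{\left(D,y \right)} = 4 - 2 D \left(D + y\right)$ ($w{\left(D,y \right)} = 4 - \left(D + D\right) \left(y + D\right) = 4 - 2 D \left(D + y\right)$)
$w{\left(4,-3 \right)} \left(-19 + 11\right) = \left(4 - 2 \cdot 4^{2} - 8 \left(-3\right)\right) \left(-19 + 11\right) = \left(4 - 32 + 24\right) \left(-8\right) = \left(-4\right) \left(-8\right) = 32$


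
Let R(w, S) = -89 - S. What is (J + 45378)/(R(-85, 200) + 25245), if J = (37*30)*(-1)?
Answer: 651/367 ≈ 1.7738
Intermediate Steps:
J = -1110 (J = 1110*(-1) = -1110)
(J + 45378)/(R(-85, 200) + 25245) = (-1110 + 45378)/((-89 - 1*200) + 25245) = 44268/((-89 - 200) + 25245) = 44268/(-289 + 25245) = 44268/24956 = 44268*(1/24956) = 651/367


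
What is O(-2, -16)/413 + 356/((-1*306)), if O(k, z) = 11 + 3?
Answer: -10196/9027 ≈ -1.1295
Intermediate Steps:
O(k, z) = 14
O(-2, -16)/413 + 356/((-1*306)) = 14/413 + 356/((-1*306)) = 14*(1/413) + 356/(-306) = 2/59 + 356*(-1/306) = 2/59 - 178/153 = -10196/9027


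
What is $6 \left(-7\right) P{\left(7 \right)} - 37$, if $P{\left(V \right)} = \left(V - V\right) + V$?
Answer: $-331$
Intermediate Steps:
$P{\left(V \right)} = V$ ($P{\left(V \right)} = 0 + V = V$)
$6 \left(-7\right) P{\left(7 \right)} - 37 = 6 \left(-7\right) 7 - 37 = \left(-42\right) 7 - 37 = -294 - 37 = -331$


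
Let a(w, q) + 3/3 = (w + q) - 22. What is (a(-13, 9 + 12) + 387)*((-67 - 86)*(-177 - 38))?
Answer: 12236940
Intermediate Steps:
a(w, q) = -23 + q + w (a(w, q) = -1 + ((w + q) - 22) = -1 + ((q + w) - 22) = -1 + (-22 + q + w) = -23 + q + w)
(a(-13, 9 + 12) + 387)*((-67 - 86)*(-177 - 38)) = ((-23 + (9 + 12) - 13) + 387)*((-67 - 86)*(-177 - 38)) = ((-23 + 21 - 13) + 387)*(-153*(-215)) = (-15 + 387)*32895 = 372*32895 = 12236940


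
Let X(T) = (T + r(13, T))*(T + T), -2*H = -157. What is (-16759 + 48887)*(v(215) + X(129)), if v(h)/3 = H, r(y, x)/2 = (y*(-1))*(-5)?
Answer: 2154423360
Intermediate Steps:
r(y, x) = 10*y (r(y, x) = 2*((y*(-1))*(-5)) = 2*(-y*(-5)) = 2*(5*y) = 10*y)
H = 157/2 (H = -½*(-157) = 157/2 ≈ 78.500)
X(T) = 2*T*(130 + T) (X(T) = (T + 10*13)*(T + T) = (T + 130)*(2*T) = (130 + T)*(2*T) = 2*T*(130 + T))
v(h) = 471/2 (v(h) = 3*(157/2) = 471/2)
(-16759 + 48887)*(v(215) + X(129)) = (-16759 + 48887)*(471/2 + 2*129*(130 + 129)) = 32128*(471/2 + 2*129*259) = 32128*(471/2 + 66822) = 32128*(134115/2) = 2154423360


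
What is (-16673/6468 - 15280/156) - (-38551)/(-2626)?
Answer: -978393503/8492484 ≈ -115.21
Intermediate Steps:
(-16673/6468 - 15280/156) - (-38551)/(-2626) = (-16673*1/6468 - 15280*1/156) - (-38551)*(-1)/2626 = (-16673/6468 - 3820/39) - 1*38551/2626 = -8452669/84084 - 38551/2626 = -978393503/8492484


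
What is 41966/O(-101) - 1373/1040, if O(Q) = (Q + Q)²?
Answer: -3094813/10609040 ≈ -0.29171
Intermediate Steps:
O(Q) = 4*Q² (O(Q) = (2*Q)² = 4*Q²)
41966/O(-101) - 1373/1040 = 41966/((4*(-101)²)) - 1373/1040 = 41966/((4*10201)) - 1373*1/1040 = 41966/40804 - 1373/1040 = 41966*(1/40804) - 1373/1040 = 20983/20402 - 1373/1040 = -3094813/10609040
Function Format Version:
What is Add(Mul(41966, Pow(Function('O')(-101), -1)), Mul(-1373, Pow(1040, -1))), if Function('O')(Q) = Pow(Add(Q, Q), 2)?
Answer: Rational(-3094813, 10609040) ≈ -0.29171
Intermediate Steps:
Function('O')(Q) = Mul(4, Pow(Q, 2)) (Function('O')(Q) = Pow(Mul(2, Q), 2) = Mul(4, Pow(Q, 2)))
Add(Mul(41966, Pow(Function('O')(-101), -1)), Mul(-1373, Pow(1040, -1))) = Add(Mul(41966, Pow(Mul(4, Pow(-101, 2)), -1)), Mul(-1373, Pow(1040, -1))) = Add(Mul(41966, Pow(Mul(4, 10201), -1)), Mul(-1373, Rational(1, 1040))) = Add(Mul(41966, Pow(40804, -1)), Rational(-1373, 1040)) = Add(Mul(41966, Rational(1, 40804)), Rational(-1373, 1040)) = Add(Rational(20983, 20402), Rational(-1373, 1040)) = Rational(-3094813, 10609040)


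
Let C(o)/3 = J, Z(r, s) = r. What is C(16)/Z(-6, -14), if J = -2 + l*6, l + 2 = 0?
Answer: 7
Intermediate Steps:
l = -2 (l = -2 + 0 = -2)
J = -14 (J = -2 - 2*6 = -2 - 12 = -14)
C(o) = -42 (C(o) = 3*(-14) = -42)
C(16)/Z(-6, -14) = -42/(-6) = -42*(-⅙) = 7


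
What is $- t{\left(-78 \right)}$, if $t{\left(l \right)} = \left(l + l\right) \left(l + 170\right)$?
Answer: $14352$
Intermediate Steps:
$t{\left(l \right)} = 2 l \left(170 + l\right)$
$- t{\left(-78 \right)} = - 2 \left(-78\right) \left(170 - 78\right) = - 2 \left(-78\right) 92 = \left(-1\right) \left(-14352\right) = 14352$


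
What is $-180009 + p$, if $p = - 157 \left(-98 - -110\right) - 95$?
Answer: $-181988$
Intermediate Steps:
$p = -1979$ ($p = - 157 \left(-98 + 110\right) - 95 = \left(-157\right) 12 - 95 = -1884 - 95 = -1979$)
$-180009 + p = -180009 - 1979 = -181988$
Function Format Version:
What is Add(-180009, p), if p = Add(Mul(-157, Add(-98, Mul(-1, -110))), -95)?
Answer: -181988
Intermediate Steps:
p = -1979 (p = Add(Mul(-157, Add(-98, 110)), -95) = Add(Mul(-157, 12), -95) = Add(-1884, -95) = -1979)
Add(-180009, p) = Add(-180009, -1979) = -181988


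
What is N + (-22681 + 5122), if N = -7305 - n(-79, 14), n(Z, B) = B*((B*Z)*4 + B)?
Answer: 36876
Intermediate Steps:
n(Z, B) = B*(B + 4*B*Z) (n(Z, B) = B*(4*B*Z + B) = B*(B + 4*B*Z))
N = 54435 (N = -7305 - 14²*(1 + 4*(-79)) = -7305 - 196*(1 - 316) = -7305 - 196*(-315) = -7305 - 1*(-61740) = -7305 + 61740 = 54435)
N + (-22681 + 5122) = 54435 + (-22681 + 5122) = 54435 - 17559 = 36876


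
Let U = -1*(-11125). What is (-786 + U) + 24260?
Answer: 34599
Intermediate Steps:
U = 11125
(-786 + U) + 24260 = (-786 + 11125) + 24260 = 10339 + 24260 = 34599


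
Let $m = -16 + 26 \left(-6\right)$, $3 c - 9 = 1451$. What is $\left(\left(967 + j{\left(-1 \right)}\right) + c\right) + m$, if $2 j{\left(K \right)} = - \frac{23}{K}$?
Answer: $\frac{7759}{6} \approx 1293.2$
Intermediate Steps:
$c = \frac{1460}{3}$ ($c = 3 + \frac{1}{3} \cdot 1451 = 3 + \frac{1451}{3} = \frac{1460}{3} \approx 486.67$)
$j{\left(K \right)} = - \frac{23}{2 K}$ ($j{\left(K \right)} = \frac{\left(-23\right) \frac{1}{K}}{2} = - \frac{23}{2 K}$)
$m = -172$ ($m = -16 - 156 = -172$)
$\left(\left(967 + j{\left(-1 \right)}\right) + c\right) + m = \left(\left(967 - \frac{23}{2 \left(-1\right)}\right) + \frac{1460}{3}\right) - 172 = \left(\left(967 - - \frac{23}{2}\right) + \frac{1460}{3}\right) - 172 = \left(\left(967 + \frac{23}{2}\right) + \frac{1460}{3}\right) - 172 = \left(\frac{1957}{2} + \frac{1460}{3}\right) - 172 = \frac{8791}{6} - 172 = \frac{7759}{6}$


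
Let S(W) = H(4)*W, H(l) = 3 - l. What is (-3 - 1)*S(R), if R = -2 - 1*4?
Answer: -24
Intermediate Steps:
R = -6 (R = -2 - 4 = -6)
S(W) = -W (S(W) = (3 - 1*4)*W = (3 - 4)*W = -W)
(-3 - 1)*S(R) = (-3 - 1)*(-1*(-6)) = -4*6 = -24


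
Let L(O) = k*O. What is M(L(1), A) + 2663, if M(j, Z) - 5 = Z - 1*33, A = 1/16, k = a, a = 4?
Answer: 42161/16 ≈ 2635.1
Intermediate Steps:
k = 4
L(O) = 4*O
A = 1/16 ≈ 0.062500
M(j, Z) = -28 + Z (M(j, Z) = 5 + (Z - 1*33) = 5 + (Z - 33) = 5 + (-33 + Z) = -28 + Z)
M(L(1), A) + 2663 = (-28 + 1/16) + 2663 = -447/16 + 2663 = 42161/16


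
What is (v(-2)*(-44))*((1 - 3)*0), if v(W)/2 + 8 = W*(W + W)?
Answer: 0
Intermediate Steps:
v(W) = -16 + 4*W² (v(W) = -16 + 2*(W*(W + W)) = -16 + 2*(W*(2*W)) = -16 + 2*(2*W²) = -16 + 4*W²)
(v(-2)*(-44))*((1 - 3)*0) = ((-16 + 4*(-2)²)*(-44))*((1 - 3)*0) = ((-16 + 4*4)*(-44))*(-2*0) = ((-16 + 16)*(-44))*0 = (0*(-44))*0 = 0*0 = 0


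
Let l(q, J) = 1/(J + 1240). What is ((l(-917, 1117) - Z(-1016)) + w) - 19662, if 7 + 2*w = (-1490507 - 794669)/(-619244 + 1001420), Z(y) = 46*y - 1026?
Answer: 6326580180137/225197208 ≈ 28094.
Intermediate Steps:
Z(y) = -1026 + 46*y
l(q, J) = 1/(1240 + J)
w = -620051/95544 (w = -7/2 + ((-1490507 - 794669)/(-619244 + 1001420))/2 = -7/2 + (-2285176/382176)/2 = -7/2 + (-2285176*1/382176)/2 = -7/2 + (½)*(-285647/47772) = -7/2 - 285647/95544 = -620051/95544 ≈ -6.4897)
((l(-917, 1117) - Z(-1016)) + w) - 19662 = ((1/(1240 + 1117) - (-1026 + 46*(-1016))) - 620051/95544) - 19662 = ((1/2357 - (-1026 - 46736)) - 620051/95544) - 19662 = ((1/2357 - 1*(-47762)) - 620051/95544) - 19662 = ((1/2357 + 47762) - 620051/95544) - 19662 = (112575035/2357 - 620051/95544) - 19662 = 10754407683833/225197208 - 19662 = 6326580180137/225197208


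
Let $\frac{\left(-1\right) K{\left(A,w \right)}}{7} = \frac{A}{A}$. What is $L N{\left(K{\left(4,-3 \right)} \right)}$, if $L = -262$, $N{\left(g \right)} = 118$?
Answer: $-30916$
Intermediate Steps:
$K{\left(A,w \right)} = -7$ ($K{\left(A,w \right)} = - 7 \frac{A}{A} = \left(-7\right) 1 = -7$)
$L N{\left(K{\left(4,-3 \right)} \right)} = \left(-262\right) 118 = -30916$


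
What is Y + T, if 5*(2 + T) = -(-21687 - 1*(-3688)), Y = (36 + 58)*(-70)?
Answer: -14911/5 ≈ -2982.2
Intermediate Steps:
Y = -6580 (Y = 94*(-70) = -6580)
T = 17989/5 (T = -2 + (-(-21687 - 1*(-3688)))/5 = -2 + (-(-21687 + 3688))/5 = -2 + (-1*(-17999))/5 = -2 + (1/5)*17999 = -2 + 17999/5 = 17989/5 ≈ 3597.8)
Y + T = -6580 + 17989/5 = -14911/5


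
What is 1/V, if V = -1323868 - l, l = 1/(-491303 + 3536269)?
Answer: -3044966/4031133048489 ≈ -7.5536e-7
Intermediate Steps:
l = 1/3044966 ≈ 3.2841e-7
V = -4031133048489/3044966 (V = -1323868 - 1*1/3044966 = -1323868 - 1/3044966 = -4031133048489/3044966 ≈ -1.3239e+6)
1/V = 1/(-4031133048489/3044966) = -3044966/4031133048489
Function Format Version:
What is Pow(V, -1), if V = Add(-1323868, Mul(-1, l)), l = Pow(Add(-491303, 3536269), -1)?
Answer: Rational(-3044966, 4031133048489) ≈ -7.5536e-7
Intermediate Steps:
l = Rational(1, 3044966) (l = Pow(3044966, -1) = Rational(1, 3044966) ≈ 3.2841e-7)
V = Rational(-4031133048489, 3044966) (V = Add(-1323868, Mul(-1, Rational(1, 3044966))) = Add(-1323868, Rational(-1, 3044966)) = Rational(-4031133048489, 3044966) ≈ -1.3239e+6)
Pow(V, -1) = Pow(Rational(-4031133048489, 3044966), -1) = Rational(-3044966, 4031133048489)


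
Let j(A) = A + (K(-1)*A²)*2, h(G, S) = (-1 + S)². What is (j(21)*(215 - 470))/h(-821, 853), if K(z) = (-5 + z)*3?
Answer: 449225/80656 ≈ 5.5696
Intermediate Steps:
K(z) = -15 + 3*z
j(A) = A - 36*A² (j(A) = A + ((-15 + 3*(-1))*A²)*2 = A + ((-15 - 3)*A²)*2 = A - 18*A²*2 = A - 36*A²)
(j(21)*(215 - 470))/h(-821, 853) = ((21*(1 - 36*21))*(215 - 470))/((-1 + 853)²) = ((21*(1 - 756))*(-255))/(852²) = ((21*(-755))*(-255))/725904 = -15855*(-255)*(1/725904) = 4043025*(1/725904) = 449225/80656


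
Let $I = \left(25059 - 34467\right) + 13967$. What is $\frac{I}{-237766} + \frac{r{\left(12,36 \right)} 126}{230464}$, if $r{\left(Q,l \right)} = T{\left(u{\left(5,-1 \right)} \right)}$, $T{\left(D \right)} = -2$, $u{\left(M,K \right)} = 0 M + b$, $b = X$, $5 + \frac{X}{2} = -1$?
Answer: $- \frac{138825301}{6849562928} \approx -0.020268$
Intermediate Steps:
$X = -12$ ($X = -10 + 2 \left(-1\right) = -10 - 2 = -12$)
$b = -12$
$u{\left(M,K \right)} = -12$ ($u{\left(M,K \right)} = 0 M - 12 = 0 - 12 = -12$)
$r{\left(Q,l \right)} = -2$
$I = 4559$ ($I = -9408 + 13967 = 4559$)
$\frac{I}{-237766} + \frac{r{\left(12,36 \right)} 126}{230464} = \frac{4559}{-237766} + \frac{\left(-2\right) 126}{230464} = 4559 \left(- \frac{1}{237766}\right) - \frac{63}{57616} = - \frac{4559}{237766} - \frac{63}{57616} = - \frac{138825301}{6849562928}$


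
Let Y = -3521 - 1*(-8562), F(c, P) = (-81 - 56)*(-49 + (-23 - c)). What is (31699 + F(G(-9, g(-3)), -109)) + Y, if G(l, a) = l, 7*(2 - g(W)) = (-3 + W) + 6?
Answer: 45371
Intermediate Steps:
g(W) = 11/7 - W/7 (g(W) = 2 - ((-3 + W) + 6)/7 = 2 - (3 + W)/7 = 2 + (-3/7 - W/7) = 11/7 - W/7)
F(c, P) = 9864 + 137*c (F(c, P) = -137*(-72 - c) = 9864 + 137*c)
Y = 5041 (Y = -3521 + 8562 = 5041)
(31699 + F(G(-9, g(-3)), -109)) + Y = (31699 + (9864 + 137*(-9))) + 5041 = (31699 + (9864 - 1233)) + 5041 = (31699 + 8631) + 5041 = 40330 + 5041 = 45371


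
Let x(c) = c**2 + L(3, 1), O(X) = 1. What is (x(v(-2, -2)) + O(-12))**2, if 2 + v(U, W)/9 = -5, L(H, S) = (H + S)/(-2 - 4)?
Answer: 141800464/9 ≈ 1.5756e+7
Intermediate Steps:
L(H, S) = -H/6 - S/6 (L(H, S) = (H + S)/(-6) = (H + S)*(-1/6) = -H/6 - S/6)
v(U, W) = -63 (v(U, W) = -18 + 9*(-5) = -18 - 45 = -63)
x(c) = -2/3 + c**2 (x(c) = c**2 + (-1/6*3 - 1/6*1) = c**2 + (-1/2 - 1/6) = c**2 - 2/3 = -2/3 + c**2)
(x(v(-2, -2)) + O(-12))**2 = ((-2/3 + (-63)**2) + 1)**2 = ((-2/3 + 3969) + 1)**2 = (11905/3 + 1)**2 = (11908/3)**2 = 141800464/9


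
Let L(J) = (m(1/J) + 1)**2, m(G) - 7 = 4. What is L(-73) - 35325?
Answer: -35181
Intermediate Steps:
m(G) = 11 (m(G) = 7 + 4 = 11)
L(J) = 144 (L(J) = (11 + 1)**2 = 12**2 = 144)
L(-73) - 35325 = 144 - 35325 = -35181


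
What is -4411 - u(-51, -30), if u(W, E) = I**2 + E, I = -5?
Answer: -4406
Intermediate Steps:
u(W, E) = 25 + E (u(W, E) = (-5)**2 + E = 25 + E)
-4411 - u(-51, -30) = -4411 - (25 - 30) = -4411 - 1*(-5) = -4411 + 5 = -4406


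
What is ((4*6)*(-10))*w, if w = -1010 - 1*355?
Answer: 327600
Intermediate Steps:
w = -1365 (w = -1010 - 355 = -1365)
((4*6)*(-10))*w = ((4*6)*(-10))*(-1365) = (24*(-10))*(-1365) = -240*(-1365) = 327600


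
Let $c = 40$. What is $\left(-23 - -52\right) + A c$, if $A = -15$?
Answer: $-571$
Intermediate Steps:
$\left(-23 - -52\right) + A c = \left(-23 - -52\right) - 600 = \left(-23 + 52\right) - 600 = 29 - 600 = -571$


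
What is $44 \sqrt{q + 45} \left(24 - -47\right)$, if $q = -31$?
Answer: $3124 \sqrt{14} \approx 11689.0$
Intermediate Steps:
$44 \sqrt{q + 45} \left(24 - -47\right) = 44 \sqrt{-31 + 45} \left(24 - -47\right) = 44 \sqrt{14} \left(24 + 47\right) = 44 \sqrt{14} \cdot 71 = 3124 \sqrt{14}$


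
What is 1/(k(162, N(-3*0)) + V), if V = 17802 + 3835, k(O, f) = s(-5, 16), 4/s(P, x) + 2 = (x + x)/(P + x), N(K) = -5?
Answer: 5/108207 ≈ 4.6208e-5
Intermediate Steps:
s(P, x) = 4/(-2 + 2*x/(P + x)) (s(P, x) = 4/(-2 + (x + x)/(P + x)) = 4/(-2 + (2*x)/(P + x)) = 4/(-2 + 2*x/(P + x)))
k(O, f) = 22/5 (k(O, f) = -2 - 2*16/(-5) = -2 - 2*16*(-1/5) = -2 + 32/5 = 22/5)
V = 21637
1/(k(162, N(-3*0)) + V) = 1/(22/5 + 21637) = 1/(108207/5) = 5/108207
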